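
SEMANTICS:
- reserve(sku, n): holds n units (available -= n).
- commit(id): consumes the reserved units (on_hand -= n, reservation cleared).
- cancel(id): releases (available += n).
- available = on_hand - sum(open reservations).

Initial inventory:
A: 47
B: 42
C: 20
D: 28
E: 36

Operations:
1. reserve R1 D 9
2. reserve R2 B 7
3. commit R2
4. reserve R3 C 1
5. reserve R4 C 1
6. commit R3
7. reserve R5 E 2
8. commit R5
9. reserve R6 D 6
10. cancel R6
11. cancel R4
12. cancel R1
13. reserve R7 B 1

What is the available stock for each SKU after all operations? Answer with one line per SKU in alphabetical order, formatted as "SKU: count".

Answer: A: 47
B: 34
C: 19
D: 28
E: 34

Derivation:
Step 1: reserve R1 D 9 -> on_hand[A=47 B=42 C=20 D=28 E=36] avail[A=47 B=42 C=20 D=19 E=36] open={R1}
Step 2: reserve R2 B 7 -> on_hand[A=47 B=42 C=20 D=28 E=36] avail[A=47 B=35 C=20 D=19 E=36] open={R1,R2}
Step 3: commit R2 -> on_hand[A=47 B=35 C=20 D=28 E=36] avail[A=47 B=35 C=20 D=19 E=36] open={R1}
Step 4: reserve R3 C 1 -> on_hand[A=47 B=35 C=20 D=28 E=36] avail[A=47 B=35 C=19 D=19 E=36] open={R1,R3}
Step 5: reserve R4 C 1 -> on_hand[A=47 B=35 C=20 D=28 E=36] avail[A=47 B=35 C=18 D=19 E=36] open={R1,R3,R4}
Step 6: commit R3 -> on_hand[A=47 B=35 C=19 D=28 E=36] avail[A=47 B=35 C=18 D=19 E=36] open={R1,R4}
Step 7: reserve R5 E 2 -> on_hand[A=47 B=35 C=19 D=28 E=36] avail[A=47 B=35 C=18 D=19 E=34] open={R1,R4,R5}
Step 8: commit R5 -> on_hand[A=47 B=35 C=19 D=28 E=34] avail[A=47 B=35 C=18 D=19 E=34] open={R1,R4}
Step 9: reserve R6 D 6 -> on_hand[A=47 B=35 C=19 D=28 E=34] avail[A=47 B=35 C=18 D=13 E=34] open={R1,R4,R6}
Step 10: cancel R6 -> on_hand[A=47 B=35 C=19 D=28 E=34] avail[A=47 B=35 C=18 D=19 E=34] open={R1,R4}
Step 11: cancel R4 -> on_hand[A=47 B=35 C=19 D=28 E=34] avail[A=47 B=35 C=19 D=19 E=34] open={R1}
Step 12: cancel R1 -> on_hand[A=47 B=35 C=19 D=28 E=34] avail[A=47 B=35 C=19 D=28 E=34] open={}
Step 13: reserve R7 B 1 -> on_hand[A=47 B=35 C=19 D=28 E=34] avail[A=47 B=34 C=19 D=28 E=34] open={R7}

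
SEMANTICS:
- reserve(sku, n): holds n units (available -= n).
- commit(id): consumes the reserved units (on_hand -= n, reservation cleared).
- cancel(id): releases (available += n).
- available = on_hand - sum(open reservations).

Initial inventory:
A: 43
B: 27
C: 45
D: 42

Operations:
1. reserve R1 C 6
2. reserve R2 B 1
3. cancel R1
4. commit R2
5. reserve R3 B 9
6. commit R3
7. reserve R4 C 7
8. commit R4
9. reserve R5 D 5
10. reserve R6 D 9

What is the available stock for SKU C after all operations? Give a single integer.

Answer: 38

Derivation:
Step 1: reserve R1 C 6 -> on_hand[A=43 B=27 C=45 D=42] avail[A=43 B=27 C=39 D=42] open={R1}
Step 2: reserve R2 B 1 -> on_hand[A=43 B=27 C=45 D=42] avail[A=43 B=26 C=39 D=42] open={R1,R2}
Step 3: cancel R1 -> on_hand[A=43 B=27 C=45 D=42] avail[A=43 B=26 C=45 D=42] open={R2}
Step 4: commit R2 -> on_hand[A=43 B=26 C=45 D=42] avail[A=43 B=26 C=45 D=42] open={}
Step 5: reserve R3 B 9 -> on_hand[A=43 B=26 C=45 D=42] avail[A=43 B=17 C=45 D=42] open={R3}
Step 6: commit R3 -> on_hand[A=43 B=17 C=45 D=42] avail[A=43 B=17 C=45 D=42] open={}
Step 7: reserve R4 C 7 -> on_hand[A=43 B=17 C=45 D=42] avail[A=43 B=17 C=38 D=42] open={R4}
Step 8: commit R4 -> on_hand[A=43 B=17 C=38 D=42] avail[A=43 B=17 C=38 D=42] open={}
Step 9: reserve R5 D 5 -> on_hand[A=43 B=17 C=38 D=42] avail[A=43 B=17 C=38 D=37] open={R5}
Step 10: reserve R6 D 9 -> on_hand[A=43 B=17 C=38 D=42] avail[A=43 B=17 C=38 D=28] open={R5,R6}
Final available[C] = 38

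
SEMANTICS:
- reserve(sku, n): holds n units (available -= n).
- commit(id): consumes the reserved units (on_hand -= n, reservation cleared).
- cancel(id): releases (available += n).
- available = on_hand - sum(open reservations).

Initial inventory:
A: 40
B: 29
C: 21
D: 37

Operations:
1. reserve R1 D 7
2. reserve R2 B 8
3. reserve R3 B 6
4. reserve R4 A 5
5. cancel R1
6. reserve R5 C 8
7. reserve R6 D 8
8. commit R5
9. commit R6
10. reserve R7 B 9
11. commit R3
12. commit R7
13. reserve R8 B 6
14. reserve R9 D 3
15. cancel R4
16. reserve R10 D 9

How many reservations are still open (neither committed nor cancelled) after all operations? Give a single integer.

Step 1: reserve R1 D 7 -> on_hand[A=40 B=29 C=21 D=37] avail[A=40 B=29 C=21 D=30] open={R1}
Step 2: reserve R2 B 8 -> on_hand[A=40 B=29 C=21 D=37] avail[A=40 B=21 C=21 D=30] open={R1,R2}
Step 3: reserve R3 B 6 -> on_hand[A=40 B=29 C=21 D=37] avail[A=40 B=15 C=21 D=30] open={R1,R2,R3}
Step 4: reserve R4 A 5 -> on_hand[A=40 B=29 C=21 D=37] avail[A=35 B=15 C=21 D=30] open={R1,R2,R3,R4}
Step 5: cancel R1 -> on_hand[A=40 B=29 C=21 D=37] avail[A=35 B=15 C=21 D=37] open={R2,R3,R4}
Step 6: reserve R5 C 8 -> on_hand[A=40 B=29 C=21 D=37] avail[A=35 B=15 C=13 D=37] open={R2,R3,R4,R5}
Step 7: reserve R6 D 8 -> on_hand[A=40 B=29 C=21 D=37] avail[A=35 B=15 C=13 D=29] open={R2,R3,R4,R5,R6}
Step 8: commit R5 -> on_hand[A=40 B=29 C=13 D=37] avail[A=35 B=15 C=13 D=29] open={R2,R3,R4,R6}
Step 9: commit R6 -> on_hand[A=40 B=29 C=13 D=29] avail[A=35 B=15 C=13 D=29] open={R2,R3,R4}
Step 10: reserve R7 B 9 -> on_hand[A=40 B=29 C=13 D=29] avail[A=35 B=6 C=13 D=29] open={R2,R3,R4,R7}
Step 11: commit R3 -> on_hand[A=40 B=23 C=13 D=29] avail[A=35 B=6 C=13 D=29] open={R2,R4,R7}
Step 12: commit R7 -> on_hand[A=40 B=14 C=13 D=29] avail[A=35 B=6 C=13 D=29] open={R2,R4}
Step 13: reserve R8 B 6 -> on_hand[A=40 B=14 C=13 D=29] avail[A=35 B=0 C=13 D=29] open={R2,R4,R8}
Step 14: reserve R9 D 3 -> on_hand[A=40 B=14 C=13 D=29] avail[A=35 B=0 C=13 D=26] open={R2,R4,R8,R9}
Step 15: cancel R4 -> on_hand[A=40 B=14 C=13 D=29] avail[A=40 B=0 C=13 D=26] open={R2,R8,R9}
Step 16: reserve R10 D 9 -> on_hand[A=40 B=14 C=13 D=29] avail[A=40 B=0 C=13 D=17] open={R10,R2,R8,R9}
Open reservations: ['R10', 'R2', 'R8', 'R9'] -> 4

Answer: 4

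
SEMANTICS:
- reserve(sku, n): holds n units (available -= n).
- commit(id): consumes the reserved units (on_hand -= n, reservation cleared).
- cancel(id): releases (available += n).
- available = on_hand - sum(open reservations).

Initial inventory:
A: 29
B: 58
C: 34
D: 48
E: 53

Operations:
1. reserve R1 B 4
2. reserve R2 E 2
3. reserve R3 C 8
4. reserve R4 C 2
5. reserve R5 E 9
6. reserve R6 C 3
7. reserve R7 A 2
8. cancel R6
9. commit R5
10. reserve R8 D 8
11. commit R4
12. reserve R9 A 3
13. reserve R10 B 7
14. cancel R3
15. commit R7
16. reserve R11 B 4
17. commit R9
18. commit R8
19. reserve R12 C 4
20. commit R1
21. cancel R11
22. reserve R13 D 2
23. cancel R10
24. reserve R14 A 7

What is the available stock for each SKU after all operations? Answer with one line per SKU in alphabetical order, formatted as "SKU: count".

Step 1: reserve R1 B 4 -> on_hand[A=29 B=58 C=34 D=48 E=53] avail[A=29 B=54 C=34 D=48 E=53] open={R1}
Step 2: reserve R2 E 2 -> on_hand[A=29 B=58 C=34 D=48 E=53] avail[A=29 B=54 C=34 D=48 E=51] open={R1,R2}
Step 3: reserve R3 C 8 -> on_hand[A=29 B=58 C=34 D=48 E=53] avail[A=29 B=54 C=26 D=48 E=51] open={R1,R2,R3}
Step 4: reserve R4 C 2 -> on_hand[A=29 B=58 C=34 D=48 E=53] avail[A=29 B=54 C=24 D=48 E=51] open={R1,R2,R3,R4}
Step 5: reserve R5 E 9 -> on_hand[A=29 B=58 C=34 D=48 E=53] avail[A=29 B=54 C=24 D=48 E=42] open={R1,R2,R3,R4,R5}
Step 6: reserve R6 C 3 -> on_hand[A=29 B=58 C=34 D=48 E=53] avail[A=29 B=54 C=21 D=48 E=42] open={R1,R2,R3,R4,R5,R6}
Step 7: reserve R7 A 2 -> on_hand[A=29 B=58 C=34 D=48 E=53] avail[A=27 B=54 C=21 D=48 E=42] open={R1,R2,R3,R4,R5,R6,R7}
Step 8: cancel R6 -> on_hand[A=29 B=58 C=34 D=48 E=53] avail[A=27 B=54 C=24 D=48 E=42] open={R1,R2,R3,R4,R5,R7}
Step 9: commit R5 -> on_hand[A=29 B=58 C=34 D=48 E=44] avail[A=27 B=54 C=24 D=48 E=42] open={R1,R2,R3,R4,R7}
Step 10: reserve R8 D 8 -> on_hand[A=29 B=58 C=34 D=48 E=44] avail[A=27 B=54 C=24 D=40 E=42] open={R1,R2,R3,R4,R7,R8}
Step 11: commit R4 -> on_hand[A=29 B=58 C=32 D=48 E=44] avail[A=27 B=54 C=24 D=40 E=42] open={R1,R2,R3,R7,R8}
Step 12: reserve R9 A 3 -> on_hand[A=29 B=58 C=32 D=48 E=44] avail[A=24 B=54 C=24 D=40 E=42] open={R1,R2,R3,R7,R8,R9}
Step 13: reserve R10 B 7 -> on_hand[A=29 B=58 C=32 D=48 E=44] avail[A=24 B=47 C=24 D=40 E=42] open={R1,R10,R2,R3,R7,R8,R9}
Step 14: cancel R3 -> on_hand[A=29 B=58 C=32 D=48 E=44] avail[A=24 B=47 C=32 D=40 E=42] open={R1,R10,R2,R7,R8,R9}
Step 15: commit R7 -> on_hand[A=27 B=58 C=32 D=48 E=44] avail[A=24 B=47 C=32 D=40 E=42] open={R1,R10,R2,R8,R9}
Step 16: reserve R11 B 4 -> on_hand[A=27 B=58 C=32 D=48 E=44] avail[A=24 B=43 C=32 D=40 E=42] open={R1,R10,R11,R2,R8,R9}
Step 17: commit R9 -> on_hand[A=24 B=58 C=32 D=48 E=44] avail[A=24 B=43 C=32 D=40 E=42] open={R1,R10,R11,R2,R8}
Step 18: commit R8 -> on_hand[A=24 B=58 C=32 D=40 E=44] avail[A=24 B=43 C=32 D=40 E=42] open={R1,R10,R11,R2}
Step 19: reserve R12 C 4 -> on_hand[A=24 B=58 C=32 D=40 E=44] avail[A=24 B=43 C=28 D=40 E=42] open={R1,R10,R11,R12,R2}
Step 20: commit R1 -> on_hand[A=24 B=54 C=32 D=40 E=44] avail[A=24 B=43 C=28 D=40 E=42] open={R10,R11,R12,R2}
Step 21: cancel R11 -> on_hand[A=24 B=54 C=32 D=40 E=44] avail[A=24 B=47 C=28 D=40 E=42] open={R10,R12,R2}
Step 22: reserve R13 D 2 -> on_hand[A=24 B=54 C=32 D=40 E=44] avail[A=24 B=47 C=28 D=38 E=42] open={R10,R12,R13,R2}
Step 23: cancel R10 -> on_hand[A=24 B=54 C=32 D=40 E=44] avail[A=24 B=54 C=28 D=38 E=42] open={R12,R13,R2}
Step 24: reserve R14 A 7 -> on_hand[A=24 B=54 C=32 D=40 E=44] avail[A=17 B=54 C=28 D=38 E=42] open={R12,R13,R14,R2}

Answer: A: 17
B: 54
C: 28
D: 38
E: 42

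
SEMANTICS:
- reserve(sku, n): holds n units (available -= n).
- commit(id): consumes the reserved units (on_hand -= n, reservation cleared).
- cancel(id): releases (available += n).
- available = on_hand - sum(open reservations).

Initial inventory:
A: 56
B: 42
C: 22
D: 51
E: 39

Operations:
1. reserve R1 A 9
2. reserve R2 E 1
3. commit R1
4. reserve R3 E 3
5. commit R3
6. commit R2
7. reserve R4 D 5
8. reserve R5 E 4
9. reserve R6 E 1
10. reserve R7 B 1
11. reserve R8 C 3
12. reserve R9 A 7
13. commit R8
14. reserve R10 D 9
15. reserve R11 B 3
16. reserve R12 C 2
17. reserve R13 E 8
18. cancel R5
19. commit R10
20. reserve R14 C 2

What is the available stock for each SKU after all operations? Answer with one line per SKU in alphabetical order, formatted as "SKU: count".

Step 1: reserve R1 A 9 -> on_hand[A=56 B=42 C=22 D=51 E=39] avail[A=47 B=42 C=22 D=51 E=39] open={R1}
Step 2: reserve R2 E 1 -> on_hand[A=56 B=42 C=22 D=51 E=39] avail[A=47 B=42 C=22 D=51 E=38] open={R1,R2}
Step 3: commit R1 -> on_hand[A=47 B=42 C=22 D=51 E=39] avail[A=47 B=42 C=22 D=51 E=38] open={R2}
Step 4: reserve R3 E 3 -> on_hand[A=47 B=42 C=22 D=51 E=39] avail[A=47 B=42 C=22 D=51 E=35] open={R2,R3}
Step 5: commit R3 -> on_hand[A=47 B=42 C=22 D=51 E=36] avail[A=47 B=42 C=22 D=51 E=35] open={R2}
Step 6: commit R2 -> on_hand[A=47 B=42 C=22 D=51 E=35] avail[A=47 B=42 C=22 D=51 E=35] open={}
Step 7: reserve R4 D 5 -> on_hand[A=47 B=42 C=22 D=51 E=35] avail[A=47 B=42 C=22 D=46 E=35] open={R4}
Step 8: reserve R5 E 4 -> on_hand[A=47 B=42 C=22 D=51 E=35] avail[A=47 B=42 C=22 D=46 E=31] open={R4,R5}
Step 9: reserve R6 E 1 -> on_hand[A=47 B=42 C=22 D=51 E=35] avail[A=47 B=42 C=22 D=46 E=30] open={R4,R5,R6}
Step 10: reserve R7 B 1 -> on_hand[A=47 B=42 C=22 D=51 E=35] avail[A=47 B=41 C=22 D=46 E=30] open={R4,R5,R6,R7}
Step 11: reserve R8 C 3 -> on_hand[A=47 B=42 C=22 D=51 E=35] avail[A=47 B=41 C=19 D=46 E=30] open={R4,R5,R6,R7,R8}
Step 12: reserve R9 A 7 -> on_hand[A=47 B=42 C=22 D=51 E=35] avail[A=40 B=41 C=19 D=46 E=30] open={R4,R5,R6,R7,R8,R9}
Step 13: commit R8 -> on_hand[A=47 B=42 C=19 D=51 E=35] avail[A=40 B=41 C=19 D=46 E=30] open={R4,R5,R6,R7,R9}
Step 14: reserve R10 D 9 -> on_hand[A=47 B=42 C=19 D=51 E=35] avail[A=40 B=41 C=19 D=37 E=30] open={R10,R4,R5,R6,R7,R9}
Step 15: reserve R11 B 3 -> on_hand[A=47 B=42 C=19 D=51 E=35] avail[A=40 B=38 C=19 D=37 E=30] open={R10,R11,R4,R5,R6,R7,R9}
Step 16: reserve R12 C 2 -> on_hand[A=47 B=42 C=19 D=51 E=35] avail[A=40 B=38 C=17 D=37 E=30] open={R10,R11,R12,R4,R5,R6,R7,R9}
Step 17: reserve R13 E 8 -> on_hand[A=47 B=42 C=19 D=51 E=35] avail[A=40 B=38 C=17 D=37 E=22] open={R10,R11,R12,R13,R4,R5,R6,R7,R9}
Step 18: cancel R5 -> on_hand[A=47 B=42 C=19 D=51 E=35] avail[A=40 B=38 C=17 D=37 E=26] open={R10,R11,R12,R13,R4,R6,R7,R9}
Step 19: commit R10 -> on_hand[A=47 B=42 C=19 D=42 E=35] avail[A=40 B=38 C=17 D=37 E=26] open={R11,R12,R13,R4,R6,R7,R9}
Step 20: reserve R14 C 2 -> on_hand[A=47 B=42 C=19 D=42 E=35] avail[A=40 B=38 C=15 D=37 E=26] open={R11,R12,R13,R14,R4,R6,R7,R9}

Answer: A: 40
B: 38
C: 15
D: 37
E: 26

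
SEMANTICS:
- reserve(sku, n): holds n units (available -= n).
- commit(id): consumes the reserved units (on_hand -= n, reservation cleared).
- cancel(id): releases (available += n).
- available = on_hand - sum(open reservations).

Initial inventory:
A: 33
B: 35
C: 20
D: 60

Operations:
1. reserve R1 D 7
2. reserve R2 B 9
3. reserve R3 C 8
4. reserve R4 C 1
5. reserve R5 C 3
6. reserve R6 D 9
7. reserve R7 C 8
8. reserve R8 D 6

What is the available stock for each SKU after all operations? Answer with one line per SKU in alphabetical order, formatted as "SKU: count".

Step 1: reserve R1 D 7 -> on_hand[A=33 B=35 C=20 D=60] avail[A=33 B=35 C=20 D=53] open={R1}
Step 2: reserve R2 B 9 -> on_hand[A=33 B=35 C=20 D=60] avail[A=33 B=26 C=20 D=53] open={R1,R2}
Step 3: reserve R3 C 8 -> on_hand[A=33 B=35 C=20 D=60] avail[A=33 B=26 C=12 D=53] open={R1,R2,R3}
Step 4: reserve R4 C 1 -> on_hand[A=33 B=35 C=20 D=60] avail[A=33 B=26 C=11 D=53] open={R1,R2,R3,R4}
Step 5: reserve R5 C 3 -> on_hand[A=33 B=35 C=20 D=60] avail[A=33 B=26 C=8 D=53] open={R1,R2,R3,R4,R5}
Step 6: reserve R6 D 9 -> on_hand[A=33 B=35 C=20 D=60] avail[A=33 B=26 C=8 D=44] open={R1,R2,R3,R4,R5,R6}
Step 7: reserve R7 C 8 -> on_hand[A=33 B=35 C=20 D=60] avail[A=33 B=26 C=0 D=44] open={R1,R2,R3,R4,R5,R6,R7}
Step 8: reserve R8 D 6 -> on_hand[A=33 B=35 C=20 D=60] avail[A=33 B=26 C=0 D=38] open={R1,R2,R3,R4,R5,R6,R7,R8}

Answer: A: 33
B: 26
C: 0
D: 38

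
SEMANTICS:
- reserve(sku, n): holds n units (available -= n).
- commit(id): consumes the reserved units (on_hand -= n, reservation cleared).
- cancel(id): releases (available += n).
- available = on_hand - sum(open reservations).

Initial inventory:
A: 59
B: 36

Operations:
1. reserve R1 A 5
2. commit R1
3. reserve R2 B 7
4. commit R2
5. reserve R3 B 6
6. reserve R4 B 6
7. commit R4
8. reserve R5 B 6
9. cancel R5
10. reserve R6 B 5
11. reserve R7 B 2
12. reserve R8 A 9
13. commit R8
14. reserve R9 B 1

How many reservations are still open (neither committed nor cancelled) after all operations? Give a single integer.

Step 1: reserve R1 A 5 -> on_hand[A=59 B=36] avail[A=54 B=36] open={R1}
Step 2: commit R1 -> on_hand[A=54 B=36] avail[A=54 B=36] open={}
Step 3: reserve R2 B 7 -> on_hand[A=54 B=36] avail[A=54 B=29] open={R2}
Step 4: commit R2 -> on_hand[A=54 B=29] avail[A=54 B=29] open={}
Step 5: reserve R3 B 6 -> on_hand[A=54 B=29] avail[A=54 B=23] open={R3}
Step 6: reserve R4 B 6 -> on_hand[A=54 B=29] avail[A=54 B=17] open={R3,R4}
Step 7: commit R4 -> on_hand[A=54 B=23] avail[A=54 B=17] open={R3}
Step 8: reserve R5 B 6 -> on_hand[A=54 B=23] avail[A=54 B=11] open={R3,R5}
Step 9: cancel R5 -> on_hand[A=54 B=23] avail[A=54 B=17] open={R3}
Step 10: reserve R6 B 5 -> on_hand[A=54 B=23] avail[A=54 B=12] open={R3,R6}
Step 11: reserve R7 B 2 -> on_hand[A=54 B=23] avail[A=54 B=10] open={R3,R6,R7}
Step 12: reserve R8 A 9 -> on_hand[A=54 B=23] avail[A=45 B=10] open={R3,R6,R7,R8}
Step 13: commit R8 -> on_hand[A=45 B=23] avail[A=45 B=10] open={R3,R6,R7}
Step 14: reserve R9 B 1 -> on_hand[A=45 B=23] avail[A=45 B=9] open={R3,R6,R7,R9}
Open reservations: ['R3', 'R6', 'R7', 'R9'] -> 4

Answer: 4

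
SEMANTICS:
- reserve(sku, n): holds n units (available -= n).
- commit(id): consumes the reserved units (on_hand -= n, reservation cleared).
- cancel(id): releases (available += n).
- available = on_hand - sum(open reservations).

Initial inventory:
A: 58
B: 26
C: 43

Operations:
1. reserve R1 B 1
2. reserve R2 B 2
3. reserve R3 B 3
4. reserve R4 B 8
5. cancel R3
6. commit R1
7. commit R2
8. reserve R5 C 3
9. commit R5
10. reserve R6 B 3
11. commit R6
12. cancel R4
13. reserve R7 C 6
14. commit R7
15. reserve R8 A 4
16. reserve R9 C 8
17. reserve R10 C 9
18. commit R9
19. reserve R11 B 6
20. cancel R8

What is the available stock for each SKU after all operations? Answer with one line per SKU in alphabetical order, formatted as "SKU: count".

Step 1: reserve R1 B 1 -> on_hand[A=58 B=26 C=43] avail[A=58 B=25 C=43] open={R1}
Step 2: reserve R2 B 2 -> on_hand[A=58 B=26 C=43] avail[A=58 B=23 C=43] open={R1,R2}
Step 3: reserve R3 B 3 -> on_hand[A=58 B=26 C=43] avail[A=58 B=20 C=43] open={R1,R2,R3}
Step 4: reserve R4 B 8 -> on_hand[A=58 B=26 C=43] avail[A=58 B=12 C=43] open={R1,R2,R3,R4}
Step 5: cancel R3 -> on_hand[A=58 B=26 C=43] avail[A=58 B=15 C=43] open={R1,R2,R4}
Step 6: commit R1 -> on_hand[A=58 B=25 C=43] avail[A=58 B=15 C=43] open={R2,R4}
Step 7: commit R2 -> on_hand[A=58 B=23 C=43] avail[A=58 B=15 C=43] open={R4}
Step 8: reserve R5 C 3 -> on_hand[A=58 B=23 C=43] avail[A=58 B=15 C=40] open={R4,R5}
Step 9: commit R5 -> on_hand[A=58 B=23 C=40] avail[A=58 B=15 C=40] open={R4}
Step 10: reserve R6 B 3 -> on_hand[A=58 B=23 C=40] avail[A=58 B=12 C=40] open={R4,R6}
Step 11: commit R6 -> on_hand[A=58 B=20 C=40] avail[A=58 B=12 C=40] open={R4}
Step 12: cancel R4 -> on_hand[A=58 B=20 C=40] avail[A=58 B=20 C=40] open={}
Step 13: reserve R7 C 6 -> on_hand[A=58 B=20 C=40] avail[A=58 B=20 C=34] open={R7}
Step 14: commit R7 -> on_hand[A=58 B=20 C=34] avail[A=58 B=20 C=34] open={}
Step 15: reserve R8 A 4 -> on_hand[A=58 B=20 C=34] avail[A=54 B=20 C=34] open={R8}
Step 16: reserve R9 C 8 -> on_hand[A=58 B=20 C=34] avail[A=54 B=20 C=26] open={R8,R9}
Step 17: reserve R10 C 9 -> on_hand[A=58 B=20 C=34] avail[A=54 B=20 C=17] open={R10,R8,R9}
Step 18: commit R9 -> on_hand[A=58 B=20 C=26] avail[A=54 B=20 C=17] open={R10,R8}
Step 19: reserve R11 B 6 -> on_hand[A=58 B=20 C=26] avail[A=54 B=14 C=17] open={R10,R11,R8}
Step 20: cancel R8 -> on_hand[A=58 B=20 C=26] avail[A=58 B=14 C=17] open={R10,R11}

Answer: A: 58
B: 14
C: 17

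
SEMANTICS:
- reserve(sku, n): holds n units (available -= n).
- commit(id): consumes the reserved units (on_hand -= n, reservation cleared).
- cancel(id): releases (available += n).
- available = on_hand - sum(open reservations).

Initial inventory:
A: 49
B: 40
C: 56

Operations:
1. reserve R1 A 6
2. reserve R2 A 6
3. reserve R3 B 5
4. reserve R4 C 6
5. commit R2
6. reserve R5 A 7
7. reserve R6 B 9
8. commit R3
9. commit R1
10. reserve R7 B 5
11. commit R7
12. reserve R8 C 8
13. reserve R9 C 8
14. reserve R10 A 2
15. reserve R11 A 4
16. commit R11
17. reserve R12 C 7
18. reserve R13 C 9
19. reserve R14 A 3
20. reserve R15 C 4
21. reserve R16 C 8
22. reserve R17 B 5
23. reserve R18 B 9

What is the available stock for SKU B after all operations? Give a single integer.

Answer: 7

Derivation:
Step 1: reserve R1 A 6 -> on_hand[A=49 B=40 C=56] avail[A=43 B=40 C=56] open={R1}
Step 2: reserve R2 A 6 -> on_hand[A=49 B=40 C=56] avail[A=37 B=40 C=56] open={R1,R2}
Step 3: reserve R3 B 5 -> on_hand[A=49 B=40 C=56] avail[A=37 B=35 C=56] open={R1,R2,R3}
Step 4: reserve R4 C 6 -> on_hand[A=49 B=40 C=56] avail[A=37 B=35 C=50] open={R1,R2,R3,R4}
Step 5: commit R2 -> on_hand[A=43 B=40 C=56] avail[A=37 B=35 C=50] open={R1,R3,R4}
Step 6: reserve R5 A 7 -> on_hand[A=43 B=40 C=56] avail[A=30 B=35 C=50] open={R1,R3,R4,R5}
Step 7: reserve R6 B 9 -> on_hand[A=43 B=40 C=56] avail[A=30 B=26 C=50] open={R1,R3,R4,R5,R6}
Step 8: commit R3 -> on_hand[A=43 B=35 C=56] avail[A=30 B=26 C=50] open={R1,R4,R5,R6}
Step 9: commit R1 -> on_hand[A=37 B=35 C=56] avail[A=30 B=26 C=50] open={R4,R5,R6}
Step 10: reserve R7 B 5 -> on_hand[A=37 B=35 C=56] avail[A=30 B=21 C=50] open={R4,R5,R6,R7}
Step 11: commit R7 -> on_hand[A=37 B=30 C=56] avail[A=30 B=21 C=50] open={R4,R5,R6}
Step 12: reserve R8 C 8 -> on_hand[A=37 B=30 C=56] avail[A=30 B=21 C=42] open={R4,R5,R6,R8}
Step 13: reserve R9 C 8 -> on_hand[A=37 B=30 C=56] avail[A=30 B=21 C=34] open={R4,R5,R6,R8,R9}
Step 14: reserve R10 A 2 -> on_hand[A=37 B=30 C=56] avail[A=28 B=21 C=34] open={R10,R4,R5,R6,R8,R9}
Step 15: reserve R11 A 4 -> on_hand[A=37 B=30 C=56] avail[A=24 B=21 C=34] open={R10,R11,R4,R5,R6,R8,R9}
Step 16: commit R11 -> on_hand[A=33 B=30 C=56] avail[A=24 B=21 C=34] open={R10,R4,R5,R6,R8,R9}
Step 17: reserve R12 C 7 -> on_hand[A=33 B=30 C=56] avail[A=24 B=21 C=27] open={R10,R12,R4,R5,R6,R8,R9}
Step 18: reserve R13 C 9 -> on_hand[A=33 B=30 C=56] avail[A=24 B=21 C=18] open={R10,R12,R13,R4,R5,R6,R8,R9}
Step 19: reserve R14 A 3 -> on_hand[A=33 B=30 C=56] avail[A=21 B=21 C=18] open={R10,R12,R13,R14,R4,R5,R6,R8,R9}
Step 20: reserve R15 C 4 -> on_hand[A=33 B=30 C=56] avail[A=21 B=21 C=14] open={R10,R12,R13,R14,R15,R4,R5,R6,R8,R9}
Step 21: reserve R16 C 8 -> on_hand[A=33 B=30 C=56] avail[A=21 B=21 C=6] open={R10,R12,R13,R14,R15,R16,R4,R5,R6,R8,R9}
Step 22: reserve R17 B 5 -> on_hand[A=33 B=30 C=56] avail[A=21 B=16 C=6] open={R10,R12,R13,R14,R15,R16,R17,R4,R5,R6,R8,R9}
Step 23: reserve R18 B 9 -> on_hand[A=33 B=30 C=56] avail[A=21 B=7 C=6] open={R10,R12,R13,R14,R15,R16,R17,R18,R4,R5,R6,R8,R9}
Final available[B] = 7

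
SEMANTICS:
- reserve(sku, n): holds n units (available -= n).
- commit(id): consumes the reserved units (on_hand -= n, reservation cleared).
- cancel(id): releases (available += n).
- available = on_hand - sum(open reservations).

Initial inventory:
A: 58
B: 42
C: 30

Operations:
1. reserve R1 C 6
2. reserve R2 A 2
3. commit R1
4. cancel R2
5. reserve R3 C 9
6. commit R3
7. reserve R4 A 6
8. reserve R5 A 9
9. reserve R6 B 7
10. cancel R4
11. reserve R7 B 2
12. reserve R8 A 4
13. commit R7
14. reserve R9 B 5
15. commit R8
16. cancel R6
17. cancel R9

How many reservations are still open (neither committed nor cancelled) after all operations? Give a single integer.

Answer: 1

Derivation:
Step 1: reserve R1 C 6 -> on_hand[A=58 B=42 C=30] avail[A=58 B=42 C=24] open={R1}
Step 2: reserve R2 A 2 -> on_hand[A=58 B=42 C=30] avail[A=56 B=42 C=24] open={R1,R2}
Step 3: commit R1 -> on_hand[A=58 B=42 C=24] avail[A=56 B=42 C=24] open={R2}
Step 4: cancel R2 -> on_hand[A=58 B=42 C=24] avail[A=58 B=42 C=24] open={}
Step 5: reserve R3 C 9 -> on_hand[A=58 B=42 C=24] avail[A=58 B=42 C=15] open={R3}
Step 6: commit R3 -> on_hand[A=58 B=42 C=15] avail[A=58 B=42 C=15] open={}
Step 7: reserve R4 A 6 -> on_hand[A=58 B=42 C=15] avail[A=52 B=42 C=15] open={R4}
Step 8: reserve R5 A 9 -> on_hand[A=58 B=42 C=15] avail[A=43 B=42 C=15] open={R4,R5}
Step 9: reserve R6 B 7 -> on_hand[A=58 B=42 C=15] avail[A=43 B=35 C=15] open={R4,R5,R6}
Step 10: cancel R4 -> on_hand[A=58 B=42 C=15] avail[A=49 B=35 C=15] open={R5,R6}
Step 11: reserve R7 B 2 -> on_hand[A=58 B=42 C=15] avail[A=49 B=33 C=15] open={R5,R6,R7}
Step 12: reserve R8 A 4 -> on_hand[A=58 B=42 C=15] avail[A=45 B=33 C=15] open={R5,R6,R7,R8}
Step 13: commit R7 -> on_hand[A=58 B=40 C=15] avail[A=45 B=33 C=15] open={R5,R6,R8}
Step 14: reserve R9 B 5 -> on_hand[A=58 B=40 C=15] avail[A=45 B=28 C=15] open={R5,R6,R8,R9}
Step 15: commit R8 -> on_hand[A=54 B=40 C=15] avail[A=45 B=28 C=15] open={R5,R6,R9}
Step 16: cancel R6 -> on_hand[A=54 B=40 C=15] avail[A=45 B=35 C=15] open={R5,R9}
Step 17: cancel R9 -> on_hand[A=54 B=40 C=15] avail[A=45 B=40 C=15] open={R5}
Open reservations: ['R5'] -> 1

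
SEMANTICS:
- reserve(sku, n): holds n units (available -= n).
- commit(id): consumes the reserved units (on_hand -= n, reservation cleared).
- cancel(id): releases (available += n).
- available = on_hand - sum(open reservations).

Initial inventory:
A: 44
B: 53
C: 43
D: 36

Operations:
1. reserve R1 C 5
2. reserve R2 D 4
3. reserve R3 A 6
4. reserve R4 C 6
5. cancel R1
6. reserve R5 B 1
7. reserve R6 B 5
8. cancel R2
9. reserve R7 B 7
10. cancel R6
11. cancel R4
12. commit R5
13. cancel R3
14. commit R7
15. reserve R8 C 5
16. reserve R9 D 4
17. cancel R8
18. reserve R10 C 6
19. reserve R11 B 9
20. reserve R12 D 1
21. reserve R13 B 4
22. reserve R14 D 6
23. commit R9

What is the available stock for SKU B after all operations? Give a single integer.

Answer: 32

Derivation:
Step 1: reserve R1 C 5 -> on_hand[A=44 B=53 C=43 D=36] avail[A=44 B=53 C=38 D=36] open={R1}
Step 2: reserve R2 D 4 -> on_hand[A=44 B=53 C=43 D=36] avail[A=44 B=53 C=38 D=32] open={R1,R2}
Step 3: reserve R3 A 6 -> on_hand[A=44 B=53 C=43 D=36] avail[A=38 B=53 C=38 D=32] open={R1,R2,R3}
Step 4: reserve R4 C 6 -> on_hand[A=44 B=53 C=43 D=36] avail[A=38 B=53 C=32 D=32] open={R1,R2,R3,R4}
Step 5: cancel R1 -> on_hand[A=44 B=53 C=43 D=36] avail[A=38 B=53 C=37 D=32] open={R2,R3,R4}
Step 6: reserve R5 B 1 -> on_hand[A=44 B=53 C=43 D=36] avail[A=38 B=52 C=37 D=32] open={R2,R3,R4,R5}
Step 7: reserve R6 B 5 -> on_hand[A=44 B=53 C=43 D=36] avail[A=38 B=47 C=37 D=32] open={R2,R3,R4,R5,R6}
Step 8: cancel R2 -> on_hand[A=44 B=53 C=43 D=36] avail[A=38 B=47 C=37 D=36] open={R3,R4,R5,R6}
Step 9: reserve R7 B 7 -> on_hand[A=44 B=53 C=43 D=36] avail[A=38 B=40 C=37 D=36] open={R3,R4,R5,R6,R7}
Step 10: cancel R6 -> on_hand[A=44 B=53 C=43 D=36] avail[A=38 B=45 C=37 D=36] open={R3,R4,R5,R7}
Step 11: cancel R4 -> on_hand[A=44 B=53 C=43 D=36] avail[A=38 B=45 C=43 D=36] open={R3,R5,R7}
Step 12: commit R5 -> on_hand[A=44 B=52 C=43 D=36] avail[A=38 B=45 C=43 D=36] open={R3,R7}
Step 13: cancel R3 -> on_hand[A=44 B=52 C=43 D=36] avail[A=44 B=45 C=43 D=36] open={R7}
Step 14: commit R7 -> on_hand[A=44 B=45 C=43 D=36] avail[A=44 B=45 C=43 D=36] open={}
Step 15: reserve R8 C 5 -> on_hand[A=44 B=45 C=43 D=36] avail[A=44 B=45 C=38 D=36] open={R8}
Step 16: reserve R9 D 4 -> on_hand[A=44 B=45 C=43 D=36] avail[A=44 B=45 C=38 D=32] open={R8,R9}
Step 17: cancel R8 -> on_hand[A=44 B=45 C=43 D=36] avail[A=44 B=45 C=43 D=32] open={R9}
Step 18: reserve R10 C 6 -> on_hand[A=44 B=45 C=43 D=36] avail[A=44 B=45 C=37 D=32] open={R10,R9}
Step 19: reserve R11 B 9 -> on_hand[A=44 B=45 C=43 D=36] avail[A=44 B=36 C=37 D=32] open={R10,R11,R9}
Step 20: reserve R12 D 1 -> on_hand[A=44 B=45 C=43 D=36] avail[A=44 B=36 C=37 D=31] open={R10,R11,R12,R9}
Step 21: reserve R13 B 4 -> on_hand[A=44 B=45 C=43 D=36] avail[A=44 B=32 C=37 D=31] open={R10,R11,R12,R13,R9}
Step 22: reserve R14 D 6 -> on_hand[A=44 B=45 C=43 D=36] avail[A=44 B=32 C=37 D=25] open={R10,R11,R12,R13,R14,R9}
Step 23: commit R9 -> on_hand[A=44 B=45 C=43 D=32] avail[A=44 B=32 C=37 D=25] open={R10,R11,R12,R13,R14}
Final available[B] = 32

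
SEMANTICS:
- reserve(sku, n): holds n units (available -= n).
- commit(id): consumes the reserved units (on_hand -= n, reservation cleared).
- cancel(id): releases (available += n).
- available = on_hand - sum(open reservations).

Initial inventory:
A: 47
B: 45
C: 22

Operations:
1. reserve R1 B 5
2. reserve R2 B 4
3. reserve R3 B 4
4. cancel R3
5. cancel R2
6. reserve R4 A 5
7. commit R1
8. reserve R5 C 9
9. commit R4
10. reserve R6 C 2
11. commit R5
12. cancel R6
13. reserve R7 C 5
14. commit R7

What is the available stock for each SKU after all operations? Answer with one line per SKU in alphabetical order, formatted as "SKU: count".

Step 1: reserve R1 B 5 -> on_hand[A=47 B=45 C=22] avail[A=47 B=40 C=22] open={R1}
Step 2: reserve R2 B 4 -> on_hand[A=47 B=45 C=22] avail[A=47 B=36 C=22] open={R1,R2}
Step 3: reserve R3 B 4 -> on_hand[A=47 B=45 C=22] avail[A=47 B=32 C=22] open={R1,R2,R3}
Step 4: cancel R3 -> on_hand[A=47 B=45 C=22] avail[A=47 B=36 C=22] open={R1,R2}
Step 5: cancel R2 -> on_hand[A=47 B=45 C=22] avail[A=47 B=40 C=22] open={R1}
Step 6: reserve R4 A 5 -> on_hand[A=47 B=45 C=22] avail[A=42 B=40 C=22] open={R1,R4}
Step 7: commit R1 -> on_hand[A=47 B=40 C=22] avail[A=42 B=40 C=22] open={R4}
Step 8: reserve R5 C 9 -> on_hand[A=47 B=40 C=22] avail[A=42 B=40 C=13] open={R4,R5}
Step 9: commit R4 -> on_hand[A=42 B=40 C=22] avail[A=42 B=40 C=13] open={R5}
Step 10: reserve R6 C 2 -> on_hand[A=42 B=40 C=22] avail[A=42 B=40 C=11] open={R5,R6}
Step 11: commit R5 -> on_hand[A=42 B=40 C=13] avail[A=42 B=40 C=11] open={R6}
Step 12: cancel R6 -> on_hand[A=42 B=40 C=13] avail[A=42 B=40 C=13] open={}
Step 13: reserve R7 C 5 -> on_hand[A=42 B=40 C=13] avail[A=42 B=40 C=8] open={R7}
Step 14: commit R7 -> on_hand[A=42 B=40 C=8] avail[A=42 B=40 C=8] open={}

Answer: A: 42
B: 40
C: 8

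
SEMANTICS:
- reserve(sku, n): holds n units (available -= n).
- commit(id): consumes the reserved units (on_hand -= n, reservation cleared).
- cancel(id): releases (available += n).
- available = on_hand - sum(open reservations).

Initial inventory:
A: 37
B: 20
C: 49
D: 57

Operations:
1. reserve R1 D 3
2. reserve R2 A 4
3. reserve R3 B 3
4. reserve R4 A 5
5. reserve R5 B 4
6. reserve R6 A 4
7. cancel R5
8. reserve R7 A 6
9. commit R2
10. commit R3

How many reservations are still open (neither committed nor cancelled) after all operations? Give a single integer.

Answer: 4

Derivation:
Step 1: reserve R1 D 3 -> on_hand[A=37 B=20 C=49 D=57] avail[A=37 B=20 C=49 D=54] open={R1}
Step 2: reserve R2 A 4 -> on_hand[A=37 B=20 C=49 D=57] avail[A=33 B=20 C=49 D=54] open={R1,R2}
Step 3: reserve R3 B 3 -> on_hand[A=37 B=20 C=49 D=57] avail[A=33 B=17 C=49 D=54] open={R1,R2,R3}
Step 4: reserve R4 A 5 -> on_hand[A=37 B=20 C=49 D=57] avail[A=28 B=17 C=49 D=54] open={R1,R2,R3,R4}
Step 5: reserve R5 B 4 -> on_hand[A=37 B=20 C=49 D=57] avail[A=28 B=13 C=49 D=54] open={R1,R2,R3,R4,R5}
Step 6: reserve R6 A 4 -> on_hand[A=37 B=20 C=49 D=57] avail[A=24 B=13 C=49 D=54] open={R1,R2,R3,R4,R5,R6}
Step 7: cancel R5 -> on_hand[A=37 B=20 C=49 D=57] avail[A=24 B=17 C=49 D=54] open={R1,R2,R3,R4,R6}
Step 8: reserve R7 A 6 -> on_hand[A=37 B=20 C=49 D=57] avail[A=18 B=17 C=49 D=54] open={R1,R2,R3,R4,R6,R7}
Step 9: commit R2 -> on_hand[A=33 B=20 C=49 D=57] avail[A=18 B=17 C=49 D=54] open={R1,R3,R4,R6,R7}
Step 10: commit R3 -> on_hand[A=33 B=17 C=49 D=57] avail[A=18 B=17 C=49 D=54] open={R1,R4,R6,R7}
Open reservations: ['R1', 'R4', 'R6', 'R7'] -> 4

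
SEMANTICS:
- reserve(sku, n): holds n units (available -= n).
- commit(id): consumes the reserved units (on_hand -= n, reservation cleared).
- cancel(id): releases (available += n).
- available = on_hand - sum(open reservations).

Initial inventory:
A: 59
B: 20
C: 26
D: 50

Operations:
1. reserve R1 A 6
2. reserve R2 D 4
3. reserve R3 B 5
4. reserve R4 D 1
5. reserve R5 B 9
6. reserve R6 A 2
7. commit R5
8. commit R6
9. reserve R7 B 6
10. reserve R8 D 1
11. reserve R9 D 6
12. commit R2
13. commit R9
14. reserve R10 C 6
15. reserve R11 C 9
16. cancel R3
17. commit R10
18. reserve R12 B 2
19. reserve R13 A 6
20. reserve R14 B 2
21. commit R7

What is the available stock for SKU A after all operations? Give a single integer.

Answer: 45

Derivation:
Step 1: reserve R1 A 6 -> on_hand[A=59 B=20 C=26 D=50] avail[A=53 B=20 C=26 D=50] open={R1}
Step 2: reserve R2 D 4 -> on_hand[A=59 B=20 C=26 D=50] avail[A=53 B=20 C=26 D=46] open={R1,R2}
Step 3: reserve R3 B 5 -> on_hand[A=59 B=20 C=26 D=50] avail[A=53 B=15 C=26 D=46] open={R1,R2,R3}
Step 4: reserve R4 D 1 -> on_hand[A=59 B=20 C=26 D=50] avail[A=53 B=15 C=26 D=45] open={R1,R2,R3,R4}
Step 5: reserve R5 B 9 -> on_hand[A=59 B=20 C=26 D=50] avail[A=53 B=6 C=26 D=45] open={R1,R2,R3,R4,R5}
Step 6: reserve R6 A 2 -> on_hand[A=59 B=20 C=26 D=50] avail[A=51 B=6 C=26 D=45] open={R1,R2,R3,R4,R5,R6}
Step 7: commit R5 -> on_hand[A=59 B=11 C=26 D=50] avail[A=51 B=6 C=26 D=45] open={R1,R2,R3,R4,R6}
Step 8: commit R6 -> on_hand[A=57 B=11 C=26 D=50] avail[A=51 B=6 C=26 D=45] open={R1,R2,R3,R4}
Step 9: reserve R7 B 6 -> on_hand[A=57 B=11 C=26 D=50] avail[A=51 B=0 C=26 D=45] open={R1,R2,R3,R4,R7}
Step 10: reserve R8 D 1 -> on_hand[A=57 B=11 C=26 D=50] avail[A=51 B=0 C=26 D=44] open={R1,R2,R3,R4,R7,R8}
Step 11: reserve R9 D 6 -> on_hand[A=57 B=11 C=26 D=50] avail[A=51 B=0 C=26 D=38] open={R1,R2,R3,R4,R7,R8,R9}
Step 12: commit R2 -> on_hand[A=57 B=11 C=26 D=46] avail[A=51 B=0 C=26 D=38] open={R1,R3,R4,R7,R8,R9}
Step 13: commit R9 -> on_hand[A=57 B=11 C=26 D=40] avail[A=51 B=0 C=26 D=38] open={R1,R3,R4,R7,R8}
Step 14: reserve R10 C 6 -> on_hand[A=57 B=11 C=26 D=40] avail[A=51 B=0 C=20 D=38] open={R1,R10,R3,R4,R7,R8}
Step 15: reserve R11 C 9 -> on_hand[A=57 B=11 C=26 D=40] avail[A=51 B=0 C=11 D=38] open={R1,R10,R11,R3,R4,R7,R8}
Step 16: cancel R3 -> on_hand[A=57 B=11 C=26 D=40] avail[A=51 B=5 C=11 D=38] open={R1,R10,R11,R4,R7,R8}
Step 17: commit R10 -> on_hand[A=57 B=11 C=20 D=40] avail[A=51 B=5 C=11 D=38] open={R1,R11,R4,R7,R8}
Step 18: reserve R12 B 2 -> on_hand[A=57 B=11 C=20 D=40] avail[A=51 B=3 C=11 D=38] open={R1,R11,R12,R4,R7,R8}
Step 19: reserve R13 A 6 -> on_hand[A=57 B=11 C=20 D=40] avail[A=45 B=3 C=11 D=38] open={R1,R11,R12,R13,R4,R7,R8}
Step 20: reserve R14 B 2 -> on_hand[A=57 B=11 C=20 D=40] avail[A=45 B=1 C=11 D=38] open={R1,R11,R12,R13,R14,R4,R7,R8}
Step 21: commit R7 -> on_hand[A=57 B=5 C=20 D=40] avail[A=45 B=1 C=11 D=38] open={R1,R11,R12,R13,R14,R4,R8}
Final available[A] = 45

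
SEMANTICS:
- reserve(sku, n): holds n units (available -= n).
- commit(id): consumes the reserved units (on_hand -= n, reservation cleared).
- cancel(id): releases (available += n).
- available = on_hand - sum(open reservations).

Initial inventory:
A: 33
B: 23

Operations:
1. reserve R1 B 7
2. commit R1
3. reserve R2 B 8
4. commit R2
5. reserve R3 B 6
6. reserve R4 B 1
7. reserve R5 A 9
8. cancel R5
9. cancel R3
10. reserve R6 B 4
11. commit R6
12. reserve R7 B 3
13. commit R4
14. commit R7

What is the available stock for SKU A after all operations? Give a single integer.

Answer: 33

Derivation:
Step 1: reserve R1 B 7 -> on_hand[A=33 B=23] avail[A=33 B=16] open={R1}
Step 2: commit R1 -> on_hand[A=33 B=16] avail[A=33 B=16] open={}
Step 3: reserve R2 B 8 -> on_hand[A=33 B=16] avail[A=33 B=8] open={R2}
Step 4: commit R2 -> on_hand[A=33 B=8] avail[A=33 B=8] open={}
Step 5: reserve R3 B 6 -> on_hand[A=33 B=8] avail[A=33 B=2] open={R3}
Step 6: reserve R4 B 1 -> on_hand[A=33 B=8] avail[A=33 B=1] open={R3,R4}
Step 7: reserve R5 A 9 -> on_hand[A=33 B=8] avail[A=24 B=1] open={R3,R4,R5}
Step 8: cancel R5 -> on_hand[A=33 B=8] avail[A=33 B=1] open={R3,R4}
Step 9: cancel R3 -> on_hand[A=33 B=8] avail[A=33 B=7] open={R4}
Step 10: reserve R6 B 4 -> on_hand[A=33 B=8] avail[A=33 B=3] open={R4,R6}
Step 11: commit R6 -> on_hand[A=33 B=4] avail[A=33 B=3] open={R4}
Step 12: reserve R7 B 3 -> on_hand[A=33 B=4] avail[A=33 B=0] open={R4,R7}
Step 13: commit R4 -> on_hand[A=33 B=3] avail[A=33 B=0] open={R7}
Step 14: commit R7 -> on_hand[A=33 B=0] avail[A=33 B=0] open={}
Final available[A] = 33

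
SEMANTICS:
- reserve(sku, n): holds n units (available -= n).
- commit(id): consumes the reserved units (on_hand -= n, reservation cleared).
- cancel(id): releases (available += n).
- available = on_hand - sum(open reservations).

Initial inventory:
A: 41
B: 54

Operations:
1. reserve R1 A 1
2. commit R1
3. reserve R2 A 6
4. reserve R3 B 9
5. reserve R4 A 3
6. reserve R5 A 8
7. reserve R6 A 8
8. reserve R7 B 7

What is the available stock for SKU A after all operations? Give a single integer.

Answer: 15

Derivation:
Step 1: reserve R1 A 1 -> on_hand[A=41 B=54] avail[A=40 B=54] open={R1}
Step 2: commit R1 -> on_hand[A=40 B=54] avail[A=40 B=54] open={}
Step 3: reserve R2 A 6 -> on_hand[A=40 B=54] avail[A=34 B=54] open={R2}
Step 4: reserve R3 B 9 -> on_hand[A=40 B=54] avail[A=34 B=45] open={R2,R3}
Step 5: reserve R4 A 3 -> on_hand[A=40 B=54] avail[A=31 B=45] open={R2,R3,R4}
Step 6: reserve R5 A 8 -> on_hand[A=40 B=54] avail[A=23 B=45] open={R2,R3,R4,R5}
Step 7: reserve R6 A 8 -> on_hand[A=40 B=54] avail[A=15 B=45] open={R2,R3,R4,R5,R6}
Step 8: reserve R7 B 7 -> on_hand[A=40 B=54] avail[A=15 B=38] open={R2,R3,R4,R5,R6,R7}
Final available[A] = 15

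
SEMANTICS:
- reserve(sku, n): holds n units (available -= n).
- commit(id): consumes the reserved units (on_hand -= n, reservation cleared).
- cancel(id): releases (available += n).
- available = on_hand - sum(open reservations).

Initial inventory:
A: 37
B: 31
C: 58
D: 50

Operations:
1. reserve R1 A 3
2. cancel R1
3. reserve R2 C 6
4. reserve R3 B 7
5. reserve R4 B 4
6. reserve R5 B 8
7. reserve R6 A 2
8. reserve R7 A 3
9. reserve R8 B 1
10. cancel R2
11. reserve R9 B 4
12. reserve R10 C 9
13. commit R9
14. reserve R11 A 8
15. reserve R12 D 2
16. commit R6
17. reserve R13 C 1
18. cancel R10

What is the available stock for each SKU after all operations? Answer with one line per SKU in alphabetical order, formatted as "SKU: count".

Answer: A: 24
B: 7
C: 57
D: 48

Derivation:
Step 1: reserve R1 A 3 -> on_hand[A=37 B=31 C=58 D=50] avail[A=34 B=31 C=58 D=50] open={R1}
Step 2: cancel R1 -> on_hand[A=37 B=31 C=58 D=50] avail[A=37 B=31 C=58 D=50] open={}
Step 3: reserve R2 C 6 -> on_hand[A=37 B=31 C=58 D=50] avail[A=37 B=31 C=52 D=50] open={R2}
Step 4: reserve R3 B 7 -> on_hand[A=37 B=31 C=58 D=50] avail[A=37 B=24 C=52 D=50] open={R2,R3}
Step 5: reserve R4 B 4 -> on_hand[A=37 B=31 C=58 D=50] avail[A=37 B=20 C=52 D=50] open={R2,R3,R4}
Step 6: reserve R5 B 8 -> on_hand[A=37 B=31 C=58 D=50] avail[A=37 B=12 C=52 D=50] open={R2,R3,R4,R5}
Step 7: reserve R6 A 2 -> on_hand[A=37 B=31 C=58 D=50] avail[A=35 B=12 C=52 D=50] open={R2,R3,R4,R5,R6}
Step 8: reserve R7 A 3 -> on_hand[A=37 B=31 C=58 D=50] avail[A=32 B=12 C=52 D=50] open={R2,R3,R4,R5,R6,R7}
Step 9: reserve R8 B 1 -> on_hand[A=37 B=31 C=58 D=50] avail[A=32 B=11 C=52 D=50] open={R2,R3,R4,R5,R6,R7,R8}
Step 10: cancel R2 -> on_hand[A=37 B=31 C=58 D=50] avail[A=32 B=11 C=58 D=50] open={R3,R4,R5,R6,R7,R8}
Step 11: reserve R9 B 4 -> on_hand[A=37 B=31 C=58 D=50] avail[A=32 B=7 C=58 D=50] open={R3,R4,R5,R6,R7,R8,R9}
Step 12: reserve R10 C 9 -> on_hand[A=37 B=31 C=58 D=50] avail[A=32 B=7 C=49 D=50] open={R10,R3,R4,R5,R6,R7,R8,R9}
Step 13: commit R9 -> on_hand[A=37 B=27 C=58 D=50] avail[A=32 B=7 C=49 D=50] open={R10,R3,R4,R5,R6,R7,R8}
Step 14: reserve R11 A 8 -> on_hand[A=37 B=27 C=58 D=50] avail[A=24 B=7 C=49 D=50] open={R10,R11,R3,R4,R5,R6,R7,R8}
Step 15: reserve R12 D 2 -> on_hand[A=37 B=27 C=58 D=50] avail[A=24 B=7 C=49 D=48] open={R10,R11,R12,R3,R4,R5,R6,R7,R8}
Step 16: commit R6 -> on_hand[A=35 B=27 C=58 D=50] avail[A=24 B=7 C=49 D=48] open={R10,R11,R12,R3,R4,R5,R7,R8}
Step 17: reserve R13 C 1 -> on_hand[A=35 B=27 C=58 D=50] avail[A=24 B=7 C=48 D=48] open={R10,R11,R12,R13,R3,R4,R5,R7,R8}
Step 18: cancel R10 -> on_hand[A=35 B=27 C=58 D=50] avail[A=24 B=7 C=57 D=48] open={R11,R12,R13,R3,R4,R5,R7,R8}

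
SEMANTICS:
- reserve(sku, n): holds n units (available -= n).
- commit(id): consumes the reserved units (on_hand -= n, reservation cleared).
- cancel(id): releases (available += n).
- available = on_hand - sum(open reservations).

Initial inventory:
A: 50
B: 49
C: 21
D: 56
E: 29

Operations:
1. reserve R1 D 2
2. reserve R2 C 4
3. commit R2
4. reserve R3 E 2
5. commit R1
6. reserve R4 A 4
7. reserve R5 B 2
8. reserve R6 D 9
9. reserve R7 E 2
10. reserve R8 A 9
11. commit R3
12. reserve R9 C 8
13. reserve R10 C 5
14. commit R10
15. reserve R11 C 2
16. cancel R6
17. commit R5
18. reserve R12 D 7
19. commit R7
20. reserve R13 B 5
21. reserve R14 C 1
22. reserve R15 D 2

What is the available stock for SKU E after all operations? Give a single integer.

Step 1: reserve R1 D 2 -> on_hand[A=50 B=49 C=21 D=56 E=29] avail[A=50 B=49 C=21 D=54 E=29] open={R1}
Step 2: reserve R2 C 4 -> on_hand[A=50 B=49 C=21 D=56 E=29] avail[A=50 B=49 C=17 D=54 E=29] open={R1,R2}
Step 3: commit R2 -> on_hand[A=50 B=49 C=17 D=56 E=29] avail[A=50 B=49 C=17 D=54 E=29] open={R1}
Step 4: reserve R3 E 2 -> on_hand[A=50 B=49 C=17 D=56 E=29] avail[A=50 B=49 C=17 D=54 E=27] open={R1,R3}
Step 5: commit R1 -> on_hand[A=50 B=49 C=17 D=54 E=29] avail[A=50 B=49 C=17 D=54 E=27] open={R3}
Step 6: reserve R4 A 4 -> on_hand[A=50 B=49 C=17 D=54 E=29] avail[A=46 B=49 C=17 D=54 E=27] open={R3,R4}
Step 7: reserve R5 B 2 -> on_hand[A=50 B=49 C=17 D=54 E=29] avail[A=46 B=47 C=17 D=54 E=27] open={R3,R4,R5}
Step 8: reserve R6 D 9 -> on_hand[A=50 B=49 C=17 D=54 E=29] avail[A=46 B=47 C=17 D=45 E=27] open={R3,R4,R5,R6}
Step 9: reserve R7 E 2 -> on_hand[A=50 B=49 C=17 D=54 E=29] avail[A=46 B=47 C=17 D=45 E=25] open={R3,R4,R5,R6,R7}
Step 10: reserve R8 A 9 -> on_hand[A=50 B=49 C=17 D=54 E=29] avail[A=37 B=47 C=17 D=45 E=25] open={R3,R4,R5,R6,R7,R8}
Step 11: commit R3 -> on_hand[A=50 B=49 C=17 D=54 E=27] avail[A=37 B=47 C=17 D=45 E=25] open={R4,R5,R6,R7,R8}
Step 12: reserve R9 C 8 -> on_hand[A=50 B=49 C=17 D=54 E=27] avail[A=37 B=47 C=9 D=45 E=25] open={R4,R5,R6,R7,R8,R9}
Step 13: reserve R10 C 5 -> on_hand[A=50 B=49 C=17 D=54 E=27] avail[A=37 B=47 C=4 D=45 E=25] open={R10,R4,R5,R6,R7,R8,R9}
Step 14: commit R10 -> on_hand[A=50 B=49 C=12 D=54 E=27] avail[A=37 B=47 C=4 D=45 E=25] open={R4,R5,R6,R7,R8,R9}
Step 15: reserve R11 C 2 -> on_hand[A=50 B=49 C=12 D=54 E=27] avail[A=37 B=47 C=2 D=45 E=25] open={R11,R4,R5,R6,R7,R8,R9}
Step 16: cancel R6 -> on_hand[A=50 B=49 C=12 D=54 E=27] avail[A=37 B=47 C=2 D=54 E=25] open={R11,R4,R5,R7,R8,R9}
Step 17: commit R5 -> on_hand[A=50 B=47 C=12 D=54 E=27] avail[A=37 B=47 C=2 D=54 E=25] open={R11,R4,R7,R8,R9}
Step 18: reserve R12 D 7 -> on_hand[A=50 B=47 C=12 D=54 E=27] avail[A=37 B=47 C=2 D=47 E=25] open={R11,R12,R4,R7,R8,R9}
Step 19: commit R7 -> on_hand[A=50 B=47 C=12 D=54 E=25] avail[A=37 B=47 C=2 D=47 E=25] open={R11,R12,R4,R8,R9}
Step 20: reserve R13 B 5 -> on_hand[A=50 B=47 C=12 D=54 E=25] avail[A=37 B=42 C=2 D=47 E=25] open={R11,R12,R13,R4,R8,R9}
Step 21: reserve R14 C 1 -> on_hand[A=50 B=47 C=12 D=54 E=25] avail[A=37 B=42 C=1 D=47 E=25] open={R11,R12,R13,R14,R4,R8,R9}
Step 22: reserve R15 D 2 -> on_hand[A=50 B=47 C=12 D=54 E=25] avail[A=37 B=42 C=1 D=45 E=25] open={R11,R12,R13,R14,R15,R4,R8,R9}
Final available[E] = 25

Answer: 25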